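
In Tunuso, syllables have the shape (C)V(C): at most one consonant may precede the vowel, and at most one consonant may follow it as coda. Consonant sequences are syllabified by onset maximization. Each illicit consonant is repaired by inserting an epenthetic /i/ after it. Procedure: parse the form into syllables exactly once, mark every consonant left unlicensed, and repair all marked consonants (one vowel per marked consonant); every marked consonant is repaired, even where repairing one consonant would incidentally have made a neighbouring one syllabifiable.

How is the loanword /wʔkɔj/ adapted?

The consonants /w/, /ʔ/ cannot be parsed into a legal (C)V(C) syllable (at most one coda consonant is licensed; onsets are limited to one consonant).
Epenthesis after each stranded consonant: /w/ → /wi/, /ʔ/ → /ʔi/.

wiʔikɔj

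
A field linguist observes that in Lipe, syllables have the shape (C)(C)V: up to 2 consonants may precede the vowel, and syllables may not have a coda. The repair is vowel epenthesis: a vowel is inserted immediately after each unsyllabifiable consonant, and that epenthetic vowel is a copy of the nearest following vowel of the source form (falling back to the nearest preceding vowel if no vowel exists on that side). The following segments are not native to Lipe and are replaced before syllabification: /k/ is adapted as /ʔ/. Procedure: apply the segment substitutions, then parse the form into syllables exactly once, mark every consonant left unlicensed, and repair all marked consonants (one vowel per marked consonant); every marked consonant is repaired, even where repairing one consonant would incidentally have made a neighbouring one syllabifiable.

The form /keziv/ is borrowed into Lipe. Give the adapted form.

ʔezivi

Substitution: /k/ → /ʔ/, giving /ʔeziv/.
Under (C)(C)V, the unsyllabifiable consonants are /v/ (no codas are permitted; onsets may contain at most 2 consonants).
Each unlicensed consonant becomes the onset of a new syllable: /v/ → /vi/.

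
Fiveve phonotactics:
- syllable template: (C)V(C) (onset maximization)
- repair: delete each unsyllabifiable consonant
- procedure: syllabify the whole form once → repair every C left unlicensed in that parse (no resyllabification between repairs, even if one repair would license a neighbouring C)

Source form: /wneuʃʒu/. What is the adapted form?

Syllabifying with onset maximization leaves /w/ stranded (at most one coda consonant is licensed; onsets are limited to one consonant).
Each unlicensed consonant is deleted: /w/.

neuʃʒu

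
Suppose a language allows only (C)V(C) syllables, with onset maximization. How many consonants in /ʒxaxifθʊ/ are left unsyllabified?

1

The consonants /ʒ/ cannot be parsed into a legal (C)V(C) syllable (at most one coda consonant is licensed; onsets are limited to one consonant).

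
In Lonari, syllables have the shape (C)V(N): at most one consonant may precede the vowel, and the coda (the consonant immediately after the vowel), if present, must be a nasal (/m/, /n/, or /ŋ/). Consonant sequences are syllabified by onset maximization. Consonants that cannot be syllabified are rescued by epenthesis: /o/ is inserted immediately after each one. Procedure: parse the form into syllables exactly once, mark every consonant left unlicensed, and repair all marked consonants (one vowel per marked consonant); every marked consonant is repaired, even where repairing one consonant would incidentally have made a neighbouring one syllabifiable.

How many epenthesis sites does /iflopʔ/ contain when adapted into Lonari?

The unsyllabifiable consonants are /f/, /p/, /ʔ/; each receives one epenthetic vowel.

3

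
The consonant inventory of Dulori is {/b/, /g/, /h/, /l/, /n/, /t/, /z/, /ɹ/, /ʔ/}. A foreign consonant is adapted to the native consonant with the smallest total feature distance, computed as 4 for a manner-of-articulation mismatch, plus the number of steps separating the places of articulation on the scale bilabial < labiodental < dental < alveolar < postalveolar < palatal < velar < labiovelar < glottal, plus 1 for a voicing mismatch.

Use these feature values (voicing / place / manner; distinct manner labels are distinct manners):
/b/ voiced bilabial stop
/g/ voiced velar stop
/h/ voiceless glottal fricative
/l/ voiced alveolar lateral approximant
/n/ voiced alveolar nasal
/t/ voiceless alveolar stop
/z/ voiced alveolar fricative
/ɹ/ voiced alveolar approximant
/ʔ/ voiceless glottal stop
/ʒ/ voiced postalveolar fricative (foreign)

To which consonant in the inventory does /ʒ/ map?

/z/ is closest: same manner (fricative), place distance 1 (postalveolar→alveolar), same voicing; total 1. Next closest is /h/ at distance 5.

z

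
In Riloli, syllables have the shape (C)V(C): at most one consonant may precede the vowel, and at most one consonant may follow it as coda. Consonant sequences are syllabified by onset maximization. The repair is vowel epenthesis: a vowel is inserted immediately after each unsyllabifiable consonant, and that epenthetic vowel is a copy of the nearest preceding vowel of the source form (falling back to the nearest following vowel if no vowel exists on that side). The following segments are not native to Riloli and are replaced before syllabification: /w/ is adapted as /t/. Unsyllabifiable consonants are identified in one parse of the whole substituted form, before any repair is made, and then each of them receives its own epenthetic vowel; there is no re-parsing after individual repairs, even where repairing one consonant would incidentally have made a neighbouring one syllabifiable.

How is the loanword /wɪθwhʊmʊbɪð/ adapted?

Substitution: /w/ → /t/, giving /tɪθthʊmʊbɪð/.
Under (C)V(C), the unsyllabifiable consonants are /t/ (at most one coda consonant is licensed; onsets are limited to one consonant).
Epenthesis after each stranded consonant: /t/ → /tɪ/.

tɪθtɪhʊmʊbɪð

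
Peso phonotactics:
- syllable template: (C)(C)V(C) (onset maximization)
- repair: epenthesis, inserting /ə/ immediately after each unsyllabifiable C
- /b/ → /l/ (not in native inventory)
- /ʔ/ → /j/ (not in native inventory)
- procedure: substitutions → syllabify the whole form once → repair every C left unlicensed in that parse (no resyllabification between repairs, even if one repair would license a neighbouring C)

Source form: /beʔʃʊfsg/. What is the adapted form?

Substitution: /b/ → /l/, /ʔ/ → /j/, giving /lejʃʊfsg/.
The consonants /s/, /g/ cannot be parsed into a legal (C)(C)V(C) syllable (at most one coda consonant is licensed; onsets may contain at most 2 consonants).
Inserting the epenthetic vowel yields /s/ → /sə/, /g/ → /gə/.

lejʃʊfsəgə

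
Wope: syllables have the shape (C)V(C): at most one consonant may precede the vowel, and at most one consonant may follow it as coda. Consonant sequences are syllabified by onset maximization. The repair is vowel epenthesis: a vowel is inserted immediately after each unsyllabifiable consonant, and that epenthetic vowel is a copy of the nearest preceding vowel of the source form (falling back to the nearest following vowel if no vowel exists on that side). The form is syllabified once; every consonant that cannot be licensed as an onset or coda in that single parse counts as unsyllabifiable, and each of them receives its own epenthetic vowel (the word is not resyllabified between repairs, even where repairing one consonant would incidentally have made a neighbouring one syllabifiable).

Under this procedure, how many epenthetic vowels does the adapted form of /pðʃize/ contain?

The unsyllabifiable consonants are /p/, /ð/; each receives one epenthetic vowel.

2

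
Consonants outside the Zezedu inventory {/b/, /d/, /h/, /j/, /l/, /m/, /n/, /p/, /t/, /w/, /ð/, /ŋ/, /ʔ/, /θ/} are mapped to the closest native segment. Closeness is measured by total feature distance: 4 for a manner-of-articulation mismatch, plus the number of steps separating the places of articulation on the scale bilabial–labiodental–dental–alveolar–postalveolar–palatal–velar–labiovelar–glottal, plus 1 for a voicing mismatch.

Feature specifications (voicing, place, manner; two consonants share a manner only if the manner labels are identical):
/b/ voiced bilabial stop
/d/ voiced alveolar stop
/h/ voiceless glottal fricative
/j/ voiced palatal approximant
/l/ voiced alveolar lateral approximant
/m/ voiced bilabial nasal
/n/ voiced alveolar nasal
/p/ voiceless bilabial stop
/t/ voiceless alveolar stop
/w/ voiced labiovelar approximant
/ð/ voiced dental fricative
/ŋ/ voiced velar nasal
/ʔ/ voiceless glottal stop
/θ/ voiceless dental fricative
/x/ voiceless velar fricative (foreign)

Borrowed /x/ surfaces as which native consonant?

/h/ is closest: same manner (fricative), place distance 2 (velar→glottal), same voicing; total 2. Next closest is /θ/ at distance 4.

h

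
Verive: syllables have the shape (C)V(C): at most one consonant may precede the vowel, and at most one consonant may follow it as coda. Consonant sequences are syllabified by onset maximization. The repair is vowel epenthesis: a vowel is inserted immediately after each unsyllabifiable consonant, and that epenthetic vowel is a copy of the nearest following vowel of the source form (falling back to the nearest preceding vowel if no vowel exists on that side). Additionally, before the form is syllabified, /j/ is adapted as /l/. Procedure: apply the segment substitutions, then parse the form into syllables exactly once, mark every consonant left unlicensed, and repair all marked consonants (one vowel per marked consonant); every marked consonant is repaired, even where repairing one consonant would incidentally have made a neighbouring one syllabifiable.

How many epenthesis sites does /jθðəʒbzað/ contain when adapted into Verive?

3

After substitution the input is /lθðəʒbzað/.
The unsyllabifiable consonants are /l/, /θ/, /b/; each receives one epenthetic vowel.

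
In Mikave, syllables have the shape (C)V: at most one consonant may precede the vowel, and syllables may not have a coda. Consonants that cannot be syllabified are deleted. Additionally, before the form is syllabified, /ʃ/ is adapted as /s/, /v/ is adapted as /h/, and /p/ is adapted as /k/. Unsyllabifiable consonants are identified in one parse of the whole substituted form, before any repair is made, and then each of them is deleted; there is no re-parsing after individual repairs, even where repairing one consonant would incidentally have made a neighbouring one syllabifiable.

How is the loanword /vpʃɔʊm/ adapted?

Substitution: /v/ → /h/, /p/ → /k/, /ʃ/ → /s/, giving /hksɔʊm/.
Under (C)V, the unsyllabifiable consonants are /h/, /k/, /m/ (no codas are permitted; onsets are limited to one consonant).
Deleting the stranded consonants removes /h/, /k/, /m/.

sɔʊ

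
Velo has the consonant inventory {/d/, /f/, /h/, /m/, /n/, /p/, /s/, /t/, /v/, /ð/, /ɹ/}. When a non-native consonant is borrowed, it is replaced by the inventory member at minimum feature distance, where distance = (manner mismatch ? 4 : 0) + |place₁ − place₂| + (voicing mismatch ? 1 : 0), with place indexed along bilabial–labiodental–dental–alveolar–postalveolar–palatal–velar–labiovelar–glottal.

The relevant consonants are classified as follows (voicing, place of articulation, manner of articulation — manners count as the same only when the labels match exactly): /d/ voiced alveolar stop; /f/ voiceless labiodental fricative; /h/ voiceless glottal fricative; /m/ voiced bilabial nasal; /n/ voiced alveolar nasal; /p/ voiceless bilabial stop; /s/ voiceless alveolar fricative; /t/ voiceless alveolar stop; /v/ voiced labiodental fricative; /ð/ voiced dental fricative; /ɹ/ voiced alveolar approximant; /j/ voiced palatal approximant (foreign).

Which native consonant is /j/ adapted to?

/ɹ/ is closest: same manner (approximant), place distance 2 (palatal→alveolar), same voicing; total 2. Next closest is /d/ at distance 6.

ɹ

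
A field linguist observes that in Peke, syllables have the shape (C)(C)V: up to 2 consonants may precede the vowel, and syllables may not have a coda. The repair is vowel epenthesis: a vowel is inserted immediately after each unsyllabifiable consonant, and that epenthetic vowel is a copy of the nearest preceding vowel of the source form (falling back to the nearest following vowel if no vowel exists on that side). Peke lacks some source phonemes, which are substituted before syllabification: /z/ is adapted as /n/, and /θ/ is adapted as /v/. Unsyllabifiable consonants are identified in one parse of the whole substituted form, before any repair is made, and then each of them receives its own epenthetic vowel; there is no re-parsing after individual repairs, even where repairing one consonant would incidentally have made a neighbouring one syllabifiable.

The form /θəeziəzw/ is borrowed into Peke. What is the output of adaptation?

Substitution: /θ/ → /v/, /z/ → /n/, giving /vəeniənw/.
The consonants /n/, /w/ cannot be parsed into a legal (C)(C)V syllable (no codas are permitted; onsets may contain at most 2 consonants).
Inserting the epenthetic vowel yields /n/ → /nə/, /w/ → /wə/.

vəeniənəwə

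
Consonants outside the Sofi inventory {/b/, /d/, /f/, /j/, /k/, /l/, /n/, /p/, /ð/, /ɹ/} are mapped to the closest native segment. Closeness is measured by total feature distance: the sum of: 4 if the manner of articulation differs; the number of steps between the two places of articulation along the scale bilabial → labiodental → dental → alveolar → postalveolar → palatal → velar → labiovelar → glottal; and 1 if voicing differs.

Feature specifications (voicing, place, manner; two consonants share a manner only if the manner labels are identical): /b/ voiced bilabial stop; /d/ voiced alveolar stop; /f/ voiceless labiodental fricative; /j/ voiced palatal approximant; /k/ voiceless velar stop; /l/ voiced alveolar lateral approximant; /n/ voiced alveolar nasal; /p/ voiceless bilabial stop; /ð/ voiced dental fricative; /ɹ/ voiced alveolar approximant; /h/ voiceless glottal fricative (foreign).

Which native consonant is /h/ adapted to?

k

/k/ is closest: manner differs (fricative→stop, +4), place distance 2 (glottal→velar), same voicing; total 6. Next closest is /f/ at distance 7.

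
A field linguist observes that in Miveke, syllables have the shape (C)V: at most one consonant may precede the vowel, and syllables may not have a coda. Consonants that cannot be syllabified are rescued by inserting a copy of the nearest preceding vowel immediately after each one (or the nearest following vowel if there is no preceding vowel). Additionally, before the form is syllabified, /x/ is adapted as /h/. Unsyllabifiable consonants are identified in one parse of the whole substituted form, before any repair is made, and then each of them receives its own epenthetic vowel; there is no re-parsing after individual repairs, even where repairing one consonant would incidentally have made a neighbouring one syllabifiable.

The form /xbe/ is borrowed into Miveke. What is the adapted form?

hebe

Substitution: /x/ → /h/, giving /hbe/.
Under (C)V, the unsyllabifiable consonants are /h/ (no codas are permitted; onsets are limited to one consonant).
Inserting the epenthetic vowel yields /h/ → /he/.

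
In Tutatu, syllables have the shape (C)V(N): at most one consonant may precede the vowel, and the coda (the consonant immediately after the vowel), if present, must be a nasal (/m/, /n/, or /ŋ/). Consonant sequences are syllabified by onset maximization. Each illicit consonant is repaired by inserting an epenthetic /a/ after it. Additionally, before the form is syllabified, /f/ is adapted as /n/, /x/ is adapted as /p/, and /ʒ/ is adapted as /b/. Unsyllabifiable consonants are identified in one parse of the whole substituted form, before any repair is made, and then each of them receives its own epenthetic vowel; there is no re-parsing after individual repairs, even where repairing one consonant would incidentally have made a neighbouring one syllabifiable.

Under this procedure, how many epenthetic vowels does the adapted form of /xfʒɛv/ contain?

3

After substitution the input is /pnbɛv/.
The unsyllabifiable consonants are /p/, /n/, /v/; each receives one epenthetic vowel.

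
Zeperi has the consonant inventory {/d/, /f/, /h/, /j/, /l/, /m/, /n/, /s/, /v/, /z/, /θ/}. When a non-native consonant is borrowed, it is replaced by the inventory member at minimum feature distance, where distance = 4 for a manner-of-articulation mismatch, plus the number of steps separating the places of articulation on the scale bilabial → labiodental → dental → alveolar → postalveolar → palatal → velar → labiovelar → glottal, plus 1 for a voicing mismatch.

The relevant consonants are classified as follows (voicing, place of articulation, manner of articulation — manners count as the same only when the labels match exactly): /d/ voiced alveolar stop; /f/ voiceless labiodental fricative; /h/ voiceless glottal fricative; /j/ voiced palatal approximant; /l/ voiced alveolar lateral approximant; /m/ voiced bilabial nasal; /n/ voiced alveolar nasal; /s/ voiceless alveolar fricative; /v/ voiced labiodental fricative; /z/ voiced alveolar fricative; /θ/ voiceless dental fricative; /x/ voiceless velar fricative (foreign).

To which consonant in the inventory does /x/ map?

/h/ is closest: same manner (fricative), place distance 2 (velar→glottal), same voicing; total 2. Next closest is /s/ at distance 3.

h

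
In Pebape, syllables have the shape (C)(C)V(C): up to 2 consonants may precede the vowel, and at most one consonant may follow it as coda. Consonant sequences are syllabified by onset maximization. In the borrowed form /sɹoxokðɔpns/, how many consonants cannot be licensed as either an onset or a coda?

Syllabifying with onset maximization leaves /n/, /s/ stranded (at most one coda consonant is licensed; onsets may contain at most 2 consonants).

2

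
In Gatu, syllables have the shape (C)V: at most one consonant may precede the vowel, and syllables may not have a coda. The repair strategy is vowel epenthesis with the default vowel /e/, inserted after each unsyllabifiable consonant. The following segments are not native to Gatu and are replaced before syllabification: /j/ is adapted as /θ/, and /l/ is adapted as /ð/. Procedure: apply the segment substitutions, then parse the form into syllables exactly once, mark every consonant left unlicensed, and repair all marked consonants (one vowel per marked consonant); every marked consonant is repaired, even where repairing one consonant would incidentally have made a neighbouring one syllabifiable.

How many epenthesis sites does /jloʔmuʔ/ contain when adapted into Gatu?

After substitution the input is /θðoʔmuʔ/.
The unsyllabifiable consonants are /θ/, /ʔ/, /ʔ/; each receives one epenthetic vowel.

3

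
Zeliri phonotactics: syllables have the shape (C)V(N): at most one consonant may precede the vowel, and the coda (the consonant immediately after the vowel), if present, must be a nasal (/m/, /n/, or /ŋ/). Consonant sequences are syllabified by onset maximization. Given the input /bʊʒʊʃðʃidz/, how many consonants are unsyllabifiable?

4

Under (C)V(N), the unsyllabifiable consonants are /ʃ/, /ð/, /d/, /z/ (only a nasal (/m/, /n/, or /ŋ/) is licensed in coda position; onsets are limited to one consonant).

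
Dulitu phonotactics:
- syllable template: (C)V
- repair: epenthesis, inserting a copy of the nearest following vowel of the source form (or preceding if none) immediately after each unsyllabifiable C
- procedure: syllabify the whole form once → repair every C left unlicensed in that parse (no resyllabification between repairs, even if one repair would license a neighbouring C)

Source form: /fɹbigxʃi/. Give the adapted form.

Under (C)V, the unsyllabifiable consonants are /f/, /ɹ/, /g/, /x/ (no codas are permitted; onsets are limited to one consonant).
Each unlicensed consonant becomes the onset of a new syllable: /f/ → /fi/, /ɹ/ → /ɹi/, /g/ → /gi/, /x/ → /xi/.

fiɹibigixiʃi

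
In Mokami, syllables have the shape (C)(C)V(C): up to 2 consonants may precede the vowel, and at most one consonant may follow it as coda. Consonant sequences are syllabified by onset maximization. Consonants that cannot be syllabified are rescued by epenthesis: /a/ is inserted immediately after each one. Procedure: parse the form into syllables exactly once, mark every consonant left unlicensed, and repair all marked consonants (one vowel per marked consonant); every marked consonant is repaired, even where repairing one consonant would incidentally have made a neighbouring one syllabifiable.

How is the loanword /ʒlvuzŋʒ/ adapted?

The consonants /ʒ/, /ŋ/, /ʒ/ cannot be parsed into a legal (C)(C)V(C) syllable (at most one coda consonant is licensed; onsets may contain at most 2 consonants).
Epenthesis after each stranded consonant: /ʒ/ → /ʒa/, /ŋ/ → /ŋa/, /ʒ/ → /ʒa/.

ʒalvuzŋaʒa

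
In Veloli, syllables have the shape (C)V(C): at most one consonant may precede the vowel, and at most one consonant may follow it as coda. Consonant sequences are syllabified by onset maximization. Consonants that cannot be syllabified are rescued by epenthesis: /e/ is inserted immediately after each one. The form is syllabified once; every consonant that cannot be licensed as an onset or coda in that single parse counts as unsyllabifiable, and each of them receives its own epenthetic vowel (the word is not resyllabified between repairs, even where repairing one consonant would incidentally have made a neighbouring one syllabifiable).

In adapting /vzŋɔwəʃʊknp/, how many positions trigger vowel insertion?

The unsyllabifiable consonants are /v/, /z/, /n/, /p/; each receives one epenthetic vowel.

4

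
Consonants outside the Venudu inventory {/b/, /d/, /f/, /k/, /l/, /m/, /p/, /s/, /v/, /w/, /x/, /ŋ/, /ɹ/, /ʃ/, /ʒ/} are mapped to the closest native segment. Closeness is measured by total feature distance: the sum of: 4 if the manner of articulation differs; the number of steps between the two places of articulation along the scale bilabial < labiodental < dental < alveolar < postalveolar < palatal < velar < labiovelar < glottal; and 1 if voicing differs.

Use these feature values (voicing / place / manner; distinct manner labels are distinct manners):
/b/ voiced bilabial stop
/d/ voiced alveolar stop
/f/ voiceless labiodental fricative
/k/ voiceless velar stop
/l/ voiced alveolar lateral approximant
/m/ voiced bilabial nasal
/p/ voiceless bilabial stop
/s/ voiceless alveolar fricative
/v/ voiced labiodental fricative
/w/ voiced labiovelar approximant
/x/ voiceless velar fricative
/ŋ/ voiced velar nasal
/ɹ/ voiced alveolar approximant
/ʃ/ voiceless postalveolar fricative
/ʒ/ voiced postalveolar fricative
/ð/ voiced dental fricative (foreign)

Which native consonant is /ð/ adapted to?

/v/ is closest: same manner (fricative), place distance 1 (dental→labiodental), same voicing; total 1. Next closest is /f/ at distance 2.

v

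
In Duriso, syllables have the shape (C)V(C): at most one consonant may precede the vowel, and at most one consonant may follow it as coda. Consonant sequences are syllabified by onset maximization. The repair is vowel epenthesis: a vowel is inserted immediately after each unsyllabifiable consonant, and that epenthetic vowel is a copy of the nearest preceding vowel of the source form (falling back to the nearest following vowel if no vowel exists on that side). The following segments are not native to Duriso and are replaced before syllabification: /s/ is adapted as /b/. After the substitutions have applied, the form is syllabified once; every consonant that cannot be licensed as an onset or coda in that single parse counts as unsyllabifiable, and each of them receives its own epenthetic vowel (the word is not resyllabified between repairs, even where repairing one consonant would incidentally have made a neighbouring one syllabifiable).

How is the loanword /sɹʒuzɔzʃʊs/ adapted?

buɹuʒuzɔzʃʊb

Substitution: /s/ → /b/, giving /bɹʒuzɔzʃʊb/.
The consonants /b/, /ɹ/ cannot be parsed into a legal (C)V(C) syllable (at most one coda consonant is licensed; onsets are limited to one consonant).
Epenthesis after each stranded consonant: /b/ → /bu/, /ɹ/ → /ɹu/.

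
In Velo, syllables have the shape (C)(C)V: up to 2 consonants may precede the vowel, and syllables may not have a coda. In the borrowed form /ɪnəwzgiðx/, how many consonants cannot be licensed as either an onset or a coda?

The consonants /w/, /ð/, /x/ cannot be parsed into a legal (C)(C)V syllable (no codas are permitted; onsets may contain at most 2 consonants).

3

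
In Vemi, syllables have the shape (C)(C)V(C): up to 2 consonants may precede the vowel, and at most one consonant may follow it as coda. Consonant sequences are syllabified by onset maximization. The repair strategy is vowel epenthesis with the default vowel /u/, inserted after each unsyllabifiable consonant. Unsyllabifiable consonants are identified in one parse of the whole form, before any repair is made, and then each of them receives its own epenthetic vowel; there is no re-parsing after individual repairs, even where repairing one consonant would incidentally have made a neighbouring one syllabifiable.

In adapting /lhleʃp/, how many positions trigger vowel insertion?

2

The unsyllabifiable consonants are /l/, /p/; each receives one epenthetic vowel.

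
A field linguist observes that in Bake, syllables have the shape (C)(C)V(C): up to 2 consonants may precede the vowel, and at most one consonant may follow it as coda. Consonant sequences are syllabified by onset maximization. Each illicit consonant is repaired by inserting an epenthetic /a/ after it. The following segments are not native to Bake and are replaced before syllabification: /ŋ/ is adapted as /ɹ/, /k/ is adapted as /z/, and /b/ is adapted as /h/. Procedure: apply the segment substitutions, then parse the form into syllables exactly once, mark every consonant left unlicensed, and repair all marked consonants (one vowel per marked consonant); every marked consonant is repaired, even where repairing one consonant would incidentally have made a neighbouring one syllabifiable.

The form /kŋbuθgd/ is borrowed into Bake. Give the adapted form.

Substitution: /k/ → /z/, /ŋ/ → /ɹ/, /b/ → /h/, giving /zɹhuθgd/.
Under (C)(C)V(C), the unsyllabifiable consonants are /z/, /g/, /d/ (at most one coda consonant is licensed; onsets may contain at most 2 consonants).
Each unlicensed consonant becomes the onset of a new syllable: /z/ → /za/, /g/ → /ga/, /d/ → /da/.

zaɹhuθgada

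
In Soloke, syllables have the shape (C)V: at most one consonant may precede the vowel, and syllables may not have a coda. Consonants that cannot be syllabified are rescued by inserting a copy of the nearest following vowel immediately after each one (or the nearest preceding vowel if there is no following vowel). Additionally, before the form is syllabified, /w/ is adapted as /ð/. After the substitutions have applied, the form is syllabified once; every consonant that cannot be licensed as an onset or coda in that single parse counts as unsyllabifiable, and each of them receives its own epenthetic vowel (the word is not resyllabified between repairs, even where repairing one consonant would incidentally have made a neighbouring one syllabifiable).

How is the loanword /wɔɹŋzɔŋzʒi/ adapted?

ðɔɹɔŋɔzɔŋiziʒi

Substitution: /w/ → /ð/, giving /ðɔɹŋzɔŋzʒi/.
Under (C)V, the unsyllabifiable consonants are /ɹ/, /ŋ/, /ŋ/, /z/ (no codas are permitted; onsets are limited to one consonant).
Each unlicensed consonant becomes the onset of a new syllable: /ɹ/ → /ɹɔ/, /ŋ/ → /ŋɔ/, /ŋ/ → /ŋi/, /z/ → /zi/.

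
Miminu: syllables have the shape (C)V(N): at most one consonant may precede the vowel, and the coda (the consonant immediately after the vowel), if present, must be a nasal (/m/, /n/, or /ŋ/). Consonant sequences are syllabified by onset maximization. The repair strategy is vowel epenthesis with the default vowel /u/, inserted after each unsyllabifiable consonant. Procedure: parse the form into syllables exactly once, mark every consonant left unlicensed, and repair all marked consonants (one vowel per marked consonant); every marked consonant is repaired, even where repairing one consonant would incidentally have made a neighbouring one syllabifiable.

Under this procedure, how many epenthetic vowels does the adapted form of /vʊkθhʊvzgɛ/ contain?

The unsyllabifiable consonants are /k/, /θ/, /v/, /z/; each receives one epenthetic vowel.

4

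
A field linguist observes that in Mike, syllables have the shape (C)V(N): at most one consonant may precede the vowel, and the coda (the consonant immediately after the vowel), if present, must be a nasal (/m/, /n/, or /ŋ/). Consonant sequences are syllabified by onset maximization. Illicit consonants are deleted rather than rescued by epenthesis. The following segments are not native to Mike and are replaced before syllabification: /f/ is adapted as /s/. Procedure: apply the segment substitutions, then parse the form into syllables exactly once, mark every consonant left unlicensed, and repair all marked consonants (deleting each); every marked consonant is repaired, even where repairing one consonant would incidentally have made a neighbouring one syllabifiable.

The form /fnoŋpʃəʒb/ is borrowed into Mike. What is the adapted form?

noŋʃə

Substitution: /f/ → /s/, giving /snoŋpʃəʒb/.
Syllabifying with onset maximization leaves /s/, /p/, /ʒ/, /b/ stranded (only a nasal (/m/, /n/, or /ŋ/) is licensed in coda position; onsets are limited to one consonant).
Each unlicensed consonant is deleted: /s/, /p/, /ʒ/, /b/.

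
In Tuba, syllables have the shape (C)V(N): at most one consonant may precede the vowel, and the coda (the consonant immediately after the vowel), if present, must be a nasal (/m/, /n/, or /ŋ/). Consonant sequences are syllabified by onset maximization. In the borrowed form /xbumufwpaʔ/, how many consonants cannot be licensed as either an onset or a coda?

Syllabifying with onset maximization leaves /x/, /f/, /w/, /ʔ/ stranded (only a nasal (/m/, /n/, or /ŋ/) is licensed in coda position; onsets are limited to one consonant).

4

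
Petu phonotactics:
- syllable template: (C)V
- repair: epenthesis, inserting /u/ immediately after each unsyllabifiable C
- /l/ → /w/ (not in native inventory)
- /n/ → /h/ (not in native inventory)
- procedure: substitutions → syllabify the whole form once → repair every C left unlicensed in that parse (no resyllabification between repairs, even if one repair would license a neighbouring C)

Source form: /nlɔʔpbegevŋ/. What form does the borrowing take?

huwɔʔupubegevuŋu

Substitution: /n/ → /h/, /l/ → /w/, giving /hwɔʔpbegevŋ/.
Syllabifying with onset maximization leaves /h/, /ʔ/, /p/, /v/, /ŋ/ stranded (no codas are permitted; onsets are limited to one consonant).
Each unlicensed consonant becomes the onset of a new syllable: /h/ → /hu/, /ʔ/ → /ʔu/, /p/ → /pu/, /v/ → /vu/, /ŋ/ → /ŋu/.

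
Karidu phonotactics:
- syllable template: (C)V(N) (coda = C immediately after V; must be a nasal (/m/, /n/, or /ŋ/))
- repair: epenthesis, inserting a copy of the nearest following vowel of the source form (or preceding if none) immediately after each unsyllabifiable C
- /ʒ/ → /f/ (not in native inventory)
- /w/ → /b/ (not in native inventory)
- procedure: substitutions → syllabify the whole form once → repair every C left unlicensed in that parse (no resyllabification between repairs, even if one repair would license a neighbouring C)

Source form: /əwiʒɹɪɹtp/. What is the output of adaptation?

Substitution: /w/ → /b/, /ʒ/ → /f/, giving /əbifɹɪɹtp/.
The consonants /f/, /ɹ/, /t/, /p/ cannot be parsed into a legal (C)V(N) syllable (only a nasal (/m/, /n/, or /ŋ/) is licensed in coda position; onsets are limited to one consonant).
Epenthesis after each stranded consonant: /f/ → /fɪ/, /ɹ/ → /ɹɪ/, /t/ → /tɪ/, /p/ → /pɪ/.

əbifɪɹɪɹɪtɪpɪ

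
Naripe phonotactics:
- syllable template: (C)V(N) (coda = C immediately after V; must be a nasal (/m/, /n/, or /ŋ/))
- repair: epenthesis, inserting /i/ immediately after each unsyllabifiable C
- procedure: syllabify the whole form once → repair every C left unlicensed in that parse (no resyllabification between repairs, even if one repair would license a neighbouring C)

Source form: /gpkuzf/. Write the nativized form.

The consonants /g/, /p/, /z/, /f/ cannot be parsed into a legal (C)V(N) syllable (only a nasal (/m/, /n/, or /ŋ/) is licensed in coda position; onsets are limited to one consonant).
Each unlicensed consonant becomes the onset of a new syllable: /g/ → /gi/, /p/ → /pi/, /z/ → /zi/, /f/ → /fi/.

gipikuzifi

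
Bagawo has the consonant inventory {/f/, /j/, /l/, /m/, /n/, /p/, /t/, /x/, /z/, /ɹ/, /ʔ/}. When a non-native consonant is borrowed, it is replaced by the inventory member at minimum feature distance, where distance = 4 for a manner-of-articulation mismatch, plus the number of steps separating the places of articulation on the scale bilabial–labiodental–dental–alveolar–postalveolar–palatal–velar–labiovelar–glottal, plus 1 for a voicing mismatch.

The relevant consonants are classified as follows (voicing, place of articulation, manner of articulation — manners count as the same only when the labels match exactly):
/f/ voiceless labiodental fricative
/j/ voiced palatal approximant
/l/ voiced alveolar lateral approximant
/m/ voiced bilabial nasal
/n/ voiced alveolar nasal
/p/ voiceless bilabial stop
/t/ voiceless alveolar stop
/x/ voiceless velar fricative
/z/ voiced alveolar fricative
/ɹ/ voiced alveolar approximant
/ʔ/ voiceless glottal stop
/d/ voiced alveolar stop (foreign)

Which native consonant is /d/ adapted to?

t

/t/ is closest: same manner (stop), place distance 0 (alveolar→alveolar), voicing differs (+1); total 1. Next closest is /l/ at distance 4.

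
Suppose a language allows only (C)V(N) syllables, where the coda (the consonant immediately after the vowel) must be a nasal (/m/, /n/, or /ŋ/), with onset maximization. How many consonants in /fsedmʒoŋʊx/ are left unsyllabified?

Syllabifying with onset maximization leaves /f/, /d/, /m/, /x/ stranded (only a nasal (/m/, /n/, or /ŋ/) is licensed in coda position; onsets are limited to one consonant).

4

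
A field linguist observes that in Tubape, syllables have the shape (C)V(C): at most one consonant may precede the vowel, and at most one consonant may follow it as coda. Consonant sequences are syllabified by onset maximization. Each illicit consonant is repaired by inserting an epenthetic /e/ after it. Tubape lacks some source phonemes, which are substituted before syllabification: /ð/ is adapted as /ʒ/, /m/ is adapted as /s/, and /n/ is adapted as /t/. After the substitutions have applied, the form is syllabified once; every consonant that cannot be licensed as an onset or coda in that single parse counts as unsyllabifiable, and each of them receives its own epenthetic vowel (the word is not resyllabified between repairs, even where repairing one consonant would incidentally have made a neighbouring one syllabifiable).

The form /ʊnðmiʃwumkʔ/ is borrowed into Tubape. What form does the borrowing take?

ʊtʒesiʃwuskeʔe

Substitution: /n/ → /t/, /ð/ → /ʒ/, /m/ → /s/, giving /ʊtʒsiʃwuskʔ/.
Under (C)V(C), the unsyllabifiable consonants are /ʒ/, /k/, /ʔ/ (at most one coda consonant is licensed; onsets are limited to one consonant).
Epenthesis after each stranded consonant: /ʒ/ → /ʒe/, /k/ → /ke/, /ʔ/ → /ʔe/.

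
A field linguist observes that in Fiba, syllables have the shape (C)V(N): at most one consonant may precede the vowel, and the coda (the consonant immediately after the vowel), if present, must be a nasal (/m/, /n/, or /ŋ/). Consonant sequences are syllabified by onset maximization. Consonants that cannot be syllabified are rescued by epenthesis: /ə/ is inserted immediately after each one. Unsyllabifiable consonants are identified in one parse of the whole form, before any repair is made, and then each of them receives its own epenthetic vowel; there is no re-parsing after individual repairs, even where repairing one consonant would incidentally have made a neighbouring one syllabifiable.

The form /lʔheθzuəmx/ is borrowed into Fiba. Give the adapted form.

The consonants /l/, /ʔ/, /θ/, /x/ cannot be parsed into a legal (C)V(N) syllable (only a nasal (/m/, /n/, or /ŋ/) is licensed in coda position; onsets are limited to one consonant).
Inserting the epenthetic vowel yields /l/ → /lə/, /ʔ/ → /ʔə/, /θ/ → /θə/, /x/ → /xə/.

ləʔəheθəzuəmxə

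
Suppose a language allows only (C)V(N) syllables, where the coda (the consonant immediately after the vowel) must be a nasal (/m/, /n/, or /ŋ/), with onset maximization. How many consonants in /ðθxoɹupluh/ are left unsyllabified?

The consonants /ð/, /θ/, /p/, /h/ cannot be parsed into a legal (C)V(N) syllable (only a nasal (/m/, /n/, or /ŋ/) is licensed in coda position; onsets are limited to one consonant).

4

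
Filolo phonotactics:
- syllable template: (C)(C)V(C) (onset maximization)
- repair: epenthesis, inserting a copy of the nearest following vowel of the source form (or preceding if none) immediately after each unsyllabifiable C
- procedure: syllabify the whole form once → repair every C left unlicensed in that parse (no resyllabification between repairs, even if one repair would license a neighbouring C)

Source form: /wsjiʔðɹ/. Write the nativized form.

wisjiʔðiɹi

Under (C)(C)V(C), the unsyllabifiable consonants are /w/, /ð/, /ɹ/ (at most one coda consonant is licensed; onsets may contain at most 2 consonants).
Epenthesis after each stranded consonant: /w/ → /wi/, /ð/ → /ði/, /ɹ/ → /ɹi/.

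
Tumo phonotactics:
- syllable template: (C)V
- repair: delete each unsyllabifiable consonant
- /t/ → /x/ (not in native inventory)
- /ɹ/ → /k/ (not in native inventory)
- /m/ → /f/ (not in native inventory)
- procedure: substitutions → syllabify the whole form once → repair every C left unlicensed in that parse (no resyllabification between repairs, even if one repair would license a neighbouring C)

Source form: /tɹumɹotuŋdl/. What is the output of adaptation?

Substitution: /t/ → /x/, /ɹ/ → /k/, /m/ → /f/, giving /xkufkoxuŋdl/.
The consonants /x/, /f/, /ŋ/, /d/, /l/ cannot be parsed into a legal (C)V syllable (no codas are permitted; onsets are limited to one consonant).
Each unlicensed consonant is deleted: /x/, /f/, /ŋ/, /d/, /l/.

kukoxu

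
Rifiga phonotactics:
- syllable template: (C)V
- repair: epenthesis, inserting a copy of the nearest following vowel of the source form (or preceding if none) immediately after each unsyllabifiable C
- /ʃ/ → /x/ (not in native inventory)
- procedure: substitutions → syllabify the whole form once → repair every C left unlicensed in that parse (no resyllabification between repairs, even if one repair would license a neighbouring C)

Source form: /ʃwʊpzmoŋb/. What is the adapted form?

xʊwʊpozomoŋobo

Substitution: /ʃ/ → /x/, giving /xwʊpzmoŋb/.
The consonants /x/, /p/, /z/, /ŋ/, /b/ cannot be parsed into a legal (C)V syllable (no codas are permitted; onsets are limited to one consonant).
Inserting the epenthetic vowel yields /x/ → /xʊ/, /p/ → /po/, /z/ → /zo/, /ŋ/ → /ŋo/, /b/ → /bo/.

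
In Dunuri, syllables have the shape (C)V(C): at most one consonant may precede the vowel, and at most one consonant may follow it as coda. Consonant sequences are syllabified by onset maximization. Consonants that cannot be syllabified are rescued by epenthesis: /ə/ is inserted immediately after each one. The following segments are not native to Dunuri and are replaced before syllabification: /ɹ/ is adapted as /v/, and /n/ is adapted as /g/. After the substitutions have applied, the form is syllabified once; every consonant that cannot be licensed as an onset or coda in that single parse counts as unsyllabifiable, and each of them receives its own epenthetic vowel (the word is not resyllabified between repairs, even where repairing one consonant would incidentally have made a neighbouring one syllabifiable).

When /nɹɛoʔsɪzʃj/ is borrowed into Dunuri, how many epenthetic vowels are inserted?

After substitution the input is /gvɛoʔsɪzʃj/.
The unsyllabifiable consonants are /g/, /ʃ/, /j/; each receives one epenthetic vowel.

3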